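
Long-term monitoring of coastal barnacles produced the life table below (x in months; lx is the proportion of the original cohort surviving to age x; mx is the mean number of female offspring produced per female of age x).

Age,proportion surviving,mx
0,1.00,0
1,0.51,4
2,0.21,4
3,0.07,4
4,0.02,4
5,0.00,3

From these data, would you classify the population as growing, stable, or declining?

R0 = Σ lx·mx = 0 + 2.04 + 0.84 + 0.28 + 0.08 + 0 = 3.24
R0 > 1, so the population is growing.

growing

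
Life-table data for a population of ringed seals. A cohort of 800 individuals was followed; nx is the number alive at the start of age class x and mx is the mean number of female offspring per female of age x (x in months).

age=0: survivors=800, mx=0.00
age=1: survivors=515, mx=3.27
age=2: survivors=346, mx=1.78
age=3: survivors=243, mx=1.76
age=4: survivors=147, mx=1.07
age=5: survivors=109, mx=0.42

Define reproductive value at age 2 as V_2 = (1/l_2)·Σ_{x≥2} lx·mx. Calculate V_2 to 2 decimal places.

lx = nx/n0 = nx/800: 1, 0.64375, 0.4325, 0.30375, 0.18375, 0.13625
lx·mx for x ≥ 2: 0.76985, 0.5346…, 0.196613…, 0.057225… → sum = 1.558288…
V_2 = 1.558288… / l_2 = 1.558288… / 0.4325 = 3.602977… → 3.60

3.60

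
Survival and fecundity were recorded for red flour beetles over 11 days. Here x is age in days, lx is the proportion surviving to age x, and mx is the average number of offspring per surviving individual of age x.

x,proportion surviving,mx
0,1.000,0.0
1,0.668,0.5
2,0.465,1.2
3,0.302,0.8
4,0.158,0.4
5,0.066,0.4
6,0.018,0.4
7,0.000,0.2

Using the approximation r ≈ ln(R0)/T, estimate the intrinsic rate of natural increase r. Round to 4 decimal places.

0.0980

R0 = Σ lx·mx = 0 + 0.334 + 0.558 + 0.2416 + 0.0632 + 0.0264 + 0.0072 + 0 = 1.2304
Σ x·lx·mx = 2.6028; T = 2.6028/1.2304 = 2.11541…
r ≈ ln(R0)/T = ln(1.2304)/2.11541… = 0.098014… → 0.0980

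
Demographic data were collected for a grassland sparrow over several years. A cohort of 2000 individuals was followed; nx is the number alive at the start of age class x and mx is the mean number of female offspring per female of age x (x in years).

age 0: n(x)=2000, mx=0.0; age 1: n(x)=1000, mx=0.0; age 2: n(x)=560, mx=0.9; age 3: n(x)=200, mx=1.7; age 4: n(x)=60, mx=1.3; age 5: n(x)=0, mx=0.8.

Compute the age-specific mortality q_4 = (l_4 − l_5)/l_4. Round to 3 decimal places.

1.000

lx = nx/n0 = nx/2000: 1, 0.5, 0.28, 0.1, 0.03, 0
q_4 = (l_4 − l_5) / l_4 = (0.03 − 0) / 0.03
     = 0.03 / 0.03 = 1 → 1.000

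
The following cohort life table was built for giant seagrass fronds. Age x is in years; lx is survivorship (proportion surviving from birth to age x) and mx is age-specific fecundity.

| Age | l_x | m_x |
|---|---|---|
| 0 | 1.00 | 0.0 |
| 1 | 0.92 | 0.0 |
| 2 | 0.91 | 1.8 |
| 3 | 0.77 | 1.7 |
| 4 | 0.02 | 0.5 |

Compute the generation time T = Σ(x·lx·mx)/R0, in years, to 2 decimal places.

lx·mx: 0, 0, 1.638, 1.309, 0.01 → R0 = 2.957
x·lx·mx: 0, 0, 3.276, 3.927, 0.04 → Σ = 7.243
T = 7.243 / 2.957 = 2.449442… → 2.45

2.45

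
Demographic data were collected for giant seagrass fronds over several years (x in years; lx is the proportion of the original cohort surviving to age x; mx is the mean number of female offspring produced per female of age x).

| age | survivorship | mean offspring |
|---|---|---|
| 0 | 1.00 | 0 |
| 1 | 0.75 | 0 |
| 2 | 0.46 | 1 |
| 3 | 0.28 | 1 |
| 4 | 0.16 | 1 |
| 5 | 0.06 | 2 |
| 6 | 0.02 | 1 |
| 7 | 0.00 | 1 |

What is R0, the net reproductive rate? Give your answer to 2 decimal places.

1.04

lx·mx by age: 0, 0, 0.46, 0.28, 0.16, 0.12, 0.02, 0
R0 = Σ lx·mx = 1.04 → 1.04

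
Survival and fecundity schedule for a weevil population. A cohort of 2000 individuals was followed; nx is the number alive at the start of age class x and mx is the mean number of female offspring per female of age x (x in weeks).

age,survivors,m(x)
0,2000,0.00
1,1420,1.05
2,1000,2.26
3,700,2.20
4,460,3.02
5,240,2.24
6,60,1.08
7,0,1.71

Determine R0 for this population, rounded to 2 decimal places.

3.64

lx = nx/n0 = nx/2000: 1, 0.71, 0.5, 0.35, 0.23, 0.12, 0.03, 0
lx·mx by age: 0, 0.7455, 1.13, 0.77, 0.6946, 0.2688, 0.0324, 0
R0 = Σ lx·mx = 3.6413 → 3.64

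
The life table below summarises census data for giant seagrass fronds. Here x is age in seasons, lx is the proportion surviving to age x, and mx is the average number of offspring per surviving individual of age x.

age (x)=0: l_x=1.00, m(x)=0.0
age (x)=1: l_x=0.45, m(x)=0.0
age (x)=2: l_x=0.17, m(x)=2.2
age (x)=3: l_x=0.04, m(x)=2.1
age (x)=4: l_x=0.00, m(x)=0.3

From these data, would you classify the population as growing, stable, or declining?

declining

R0 = Σ lx·mx = 0 + 0 + 0.374 + 0.084 + 0 = 0.458
R0 < 1, so the population is declining.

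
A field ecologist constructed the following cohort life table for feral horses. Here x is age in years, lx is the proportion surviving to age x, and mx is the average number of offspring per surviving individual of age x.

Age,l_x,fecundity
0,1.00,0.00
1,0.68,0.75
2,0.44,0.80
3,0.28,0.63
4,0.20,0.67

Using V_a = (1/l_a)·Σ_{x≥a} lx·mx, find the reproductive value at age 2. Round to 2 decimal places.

lx·mx for x ≥ 2: 0.352, 0.1764, 0.134 → sum = 0.6624
V_2 = 0.6624 / l_2 = 0.6624 / 0.44 = 1.505455… → 1.51

1.51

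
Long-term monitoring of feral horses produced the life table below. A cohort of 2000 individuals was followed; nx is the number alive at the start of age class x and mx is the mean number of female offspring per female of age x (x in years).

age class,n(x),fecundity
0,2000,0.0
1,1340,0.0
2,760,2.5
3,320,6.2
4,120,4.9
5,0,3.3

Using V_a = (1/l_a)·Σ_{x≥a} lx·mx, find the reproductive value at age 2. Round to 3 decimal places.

lx = nx/n0 = nx/2000: 1, 0.67, 0.38, 0.16, 0.06, 0
lx·mx for x ≥ 2: 0.95, 0.992, 0.294, 0 → sum = 2.236
V_2 = 2.236 / l_2 = 2.236 / 0.38 = 5.884211… → 5.884

5.884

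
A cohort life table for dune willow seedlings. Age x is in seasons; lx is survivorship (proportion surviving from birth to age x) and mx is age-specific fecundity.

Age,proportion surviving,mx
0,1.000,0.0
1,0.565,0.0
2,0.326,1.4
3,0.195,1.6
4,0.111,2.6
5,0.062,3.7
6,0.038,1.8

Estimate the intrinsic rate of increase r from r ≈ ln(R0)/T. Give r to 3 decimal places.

R0 = Σ lx·mx = 0 + 0 + 0.4564 + 0.312 + 0.2886 + 0.2294 + 0.0684 = 1.3548
Σ x·lx·mx = 4.5606; T = 4.5606/1.3548 = 3.36625…
r ≈ ln(R0)/T = ln(1.3548)/3.36625… = 0.09021… → 0.090

0.090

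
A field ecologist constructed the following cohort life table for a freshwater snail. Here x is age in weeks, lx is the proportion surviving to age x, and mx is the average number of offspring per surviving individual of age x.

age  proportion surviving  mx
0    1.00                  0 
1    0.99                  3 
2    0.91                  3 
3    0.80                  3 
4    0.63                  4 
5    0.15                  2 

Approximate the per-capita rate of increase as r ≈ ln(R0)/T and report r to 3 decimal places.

0.959

R0 = Σ lx·mx = 0 + 2.97 + 2.73 + 2.4 + 2.52 + 0.3 = 10.92
Σ x·lx·mx = 27.21; T = 27.21/10.92 = 2.49176…
r ≈ ln(R0)/T = ln(10.92)/2.49176… = 0.9594… → 0.959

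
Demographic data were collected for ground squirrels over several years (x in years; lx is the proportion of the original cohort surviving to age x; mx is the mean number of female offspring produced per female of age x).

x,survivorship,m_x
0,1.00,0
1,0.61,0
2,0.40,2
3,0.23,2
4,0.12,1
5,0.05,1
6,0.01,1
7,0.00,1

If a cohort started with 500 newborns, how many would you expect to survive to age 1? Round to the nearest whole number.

Expected survivors = N0 · l_1 = 500 × 0.61 = 305 → 305

305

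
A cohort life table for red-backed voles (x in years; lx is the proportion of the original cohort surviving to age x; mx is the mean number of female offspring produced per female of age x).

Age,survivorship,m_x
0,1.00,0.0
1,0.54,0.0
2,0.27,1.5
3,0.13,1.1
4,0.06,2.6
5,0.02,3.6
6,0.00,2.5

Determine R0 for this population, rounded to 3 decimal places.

0.776

lx·mx by age: 0, 0, 0.405, 0.143, 0.156, 0.072, 0
R0 = Σ lx·mx = 0.776 → 0.776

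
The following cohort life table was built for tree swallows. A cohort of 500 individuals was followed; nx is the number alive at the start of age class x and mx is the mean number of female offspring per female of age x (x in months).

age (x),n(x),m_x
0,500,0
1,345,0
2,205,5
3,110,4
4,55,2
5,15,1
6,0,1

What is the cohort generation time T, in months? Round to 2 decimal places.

2.44

lx = nx/n0 = nx/500: 1, 0.69, 0.41, 0.22, 0.11, 0.03, 0
lx·mx: 0, 0, 2.05, 0.88, 0.22, 0.03, 0 → R0 = 3.18
x·lx·mx: 0, 0, 4.1, 2.64, 0.88, 0.15, 0 → Σ = 7.77
T = 7.77 / 3.18 = 2.443396… → 2.44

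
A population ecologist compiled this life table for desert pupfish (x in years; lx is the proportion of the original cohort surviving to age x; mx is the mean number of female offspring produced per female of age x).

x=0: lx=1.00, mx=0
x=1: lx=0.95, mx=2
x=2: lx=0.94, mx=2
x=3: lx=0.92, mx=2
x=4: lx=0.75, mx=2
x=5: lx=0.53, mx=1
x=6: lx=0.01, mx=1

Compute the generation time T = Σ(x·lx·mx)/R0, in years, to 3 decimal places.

2.597

lx·mx: 0, 1.9, 1.88, 1.84, 1.5, 0.53, 0.01 → R0 = 7.66
x·lx·mx: 0, 1.9, 3.76, 5.52, 6, 2.65, 0.06 → Σ = 19.89
T = 19.89 / 7.66 = 2.596606… → 2.597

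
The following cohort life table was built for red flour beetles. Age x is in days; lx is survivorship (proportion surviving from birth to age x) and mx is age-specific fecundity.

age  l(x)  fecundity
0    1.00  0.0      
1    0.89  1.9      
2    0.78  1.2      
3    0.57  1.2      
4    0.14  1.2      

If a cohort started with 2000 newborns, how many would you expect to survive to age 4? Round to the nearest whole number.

280

Expected survivors = N0 · l_4 = 2000 × 0.14 = 280 → 280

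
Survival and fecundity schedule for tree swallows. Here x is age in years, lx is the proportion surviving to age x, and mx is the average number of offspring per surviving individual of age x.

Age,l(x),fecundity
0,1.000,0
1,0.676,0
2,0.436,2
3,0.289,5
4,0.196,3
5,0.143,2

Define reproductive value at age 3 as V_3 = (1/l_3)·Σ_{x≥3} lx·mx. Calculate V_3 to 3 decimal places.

lx·mx for x ≥ 3: 1.445, 0.588, 0.286 → sum = 2.319
V_3 = 2.319 / l_3 = 2.319 / 0.289 = 8.024221… → 8.024

8.024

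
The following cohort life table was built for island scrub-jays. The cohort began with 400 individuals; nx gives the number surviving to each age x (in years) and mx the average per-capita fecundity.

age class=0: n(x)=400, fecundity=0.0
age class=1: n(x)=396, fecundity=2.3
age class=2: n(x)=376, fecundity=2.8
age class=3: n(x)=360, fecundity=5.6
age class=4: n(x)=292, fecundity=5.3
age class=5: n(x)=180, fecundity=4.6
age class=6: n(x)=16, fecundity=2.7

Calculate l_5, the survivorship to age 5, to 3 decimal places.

l_5 = n_5/n_0 = 180/400 = 0.45 → 0.450

0.450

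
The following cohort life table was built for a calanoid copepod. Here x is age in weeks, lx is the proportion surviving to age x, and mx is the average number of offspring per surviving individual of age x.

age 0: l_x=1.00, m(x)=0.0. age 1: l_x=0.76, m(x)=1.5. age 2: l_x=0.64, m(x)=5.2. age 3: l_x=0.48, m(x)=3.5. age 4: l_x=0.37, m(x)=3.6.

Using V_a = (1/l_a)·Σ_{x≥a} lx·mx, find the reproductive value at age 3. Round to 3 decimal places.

lx·mx for x ≥ 3: 1.68, 1.332 → sum = 3.012
V_3 = 3.012 / l_3 = 3.012 / 0.48 = 6.275 → 6.275

6.275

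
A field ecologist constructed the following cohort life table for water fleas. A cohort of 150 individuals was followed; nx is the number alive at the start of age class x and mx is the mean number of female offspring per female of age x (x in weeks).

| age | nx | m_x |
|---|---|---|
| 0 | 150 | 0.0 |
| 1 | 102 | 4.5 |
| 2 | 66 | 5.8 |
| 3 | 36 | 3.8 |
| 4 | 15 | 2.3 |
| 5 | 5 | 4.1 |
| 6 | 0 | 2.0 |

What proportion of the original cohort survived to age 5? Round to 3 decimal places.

0.033

l_5 = n_5/n_0 = 5/150 = 0.033333… → 0.033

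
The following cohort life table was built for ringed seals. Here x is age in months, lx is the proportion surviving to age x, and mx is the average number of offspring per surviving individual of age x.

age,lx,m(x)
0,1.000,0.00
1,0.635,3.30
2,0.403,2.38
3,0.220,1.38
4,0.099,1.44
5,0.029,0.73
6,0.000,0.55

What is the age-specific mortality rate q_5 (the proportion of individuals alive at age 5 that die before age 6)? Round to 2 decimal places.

1.00

q_5 = (l_5 − l_6) / l_5 = (0.029 − 0) / 0.029
     = 0.029 / 0.029 = 1 → 1.00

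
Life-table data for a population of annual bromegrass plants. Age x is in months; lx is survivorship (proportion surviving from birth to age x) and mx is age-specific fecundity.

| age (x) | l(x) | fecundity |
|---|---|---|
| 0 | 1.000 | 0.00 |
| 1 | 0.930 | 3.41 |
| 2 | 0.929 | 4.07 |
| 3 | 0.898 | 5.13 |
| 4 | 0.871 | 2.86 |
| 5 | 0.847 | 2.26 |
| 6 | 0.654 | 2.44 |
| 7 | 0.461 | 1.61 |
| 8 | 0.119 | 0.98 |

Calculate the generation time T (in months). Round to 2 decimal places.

3.25

lx·mx: 0, 3.1713, 3.78103, 4.60674, 2.49106, 1.91422, 1.59576, 0.74221, 0.11662 → R0 = 18.41894
x·lx·mx: 0, 3.1713, 7.56206, 13.82022, 9.96424, 9.5711, 9.57456, 5.19547, 0.93296 → Σ = 59.79191
T = 59.79191 / 18.41894 = 3.246219… → 3.25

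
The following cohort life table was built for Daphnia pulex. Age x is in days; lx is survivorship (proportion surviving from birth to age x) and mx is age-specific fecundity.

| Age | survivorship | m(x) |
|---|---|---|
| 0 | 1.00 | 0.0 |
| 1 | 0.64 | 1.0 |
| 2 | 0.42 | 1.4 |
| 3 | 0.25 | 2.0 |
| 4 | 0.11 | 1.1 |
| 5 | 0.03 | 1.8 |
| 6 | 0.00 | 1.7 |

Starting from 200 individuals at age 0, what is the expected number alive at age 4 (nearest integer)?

Expected survivors = N0 · l_4 = 200 × 0.11 = 22 → 22

22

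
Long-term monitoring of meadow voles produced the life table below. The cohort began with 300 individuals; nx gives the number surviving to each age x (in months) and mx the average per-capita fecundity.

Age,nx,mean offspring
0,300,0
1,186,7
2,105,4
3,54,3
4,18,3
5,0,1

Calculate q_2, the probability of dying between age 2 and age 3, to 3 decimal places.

0.486

lx = nx/n0 = nx/300: 1, 0.62, 0.35, 0.18, 0.06, 0
q_2 = (l_2 − l_3) / l_2 = (0.35 − 0.18) / 0.35
     = 0.17 / 0.35 = 0.485714… → 0.486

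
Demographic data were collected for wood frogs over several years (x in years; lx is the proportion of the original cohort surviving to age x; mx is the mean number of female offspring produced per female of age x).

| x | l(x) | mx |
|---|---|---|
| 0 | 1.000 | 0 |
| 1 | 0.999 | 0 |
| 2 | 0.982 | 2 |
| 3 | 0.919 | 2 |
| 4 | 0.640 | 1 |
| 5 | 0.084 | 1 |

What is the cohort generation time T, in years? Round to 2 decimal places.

lx·mx: 0, 0, 1.964, 1.838, 0.64, 0.084 → R0 = 4.526
x·lx·mx: 0, 0, 3.928, 5.514, 2.56, 0.42 → Σ = 12.422
T = 12.422 / 4.526 = 2.744587… → 2.74

2.74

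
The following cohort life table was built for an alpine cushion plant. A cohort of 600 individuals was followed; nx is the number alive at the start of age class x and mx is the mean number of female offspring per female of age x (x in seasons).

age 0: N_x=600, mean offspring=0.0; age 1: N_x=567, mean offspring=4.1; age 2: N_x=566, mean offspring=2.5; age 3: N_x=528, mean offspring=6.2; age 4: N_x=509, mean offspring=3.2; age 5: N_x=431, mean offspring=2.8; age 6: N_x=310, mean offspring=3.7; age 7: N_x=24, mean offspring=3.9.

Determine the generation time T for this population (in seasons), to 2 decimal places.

3.16

lx = nx/n0 = nx/600: 1, 0.945, 0.94333…, 0.88, 0.84833…, 0.71833…, 0.51667…, 0.04
lx·mx: 0, 3.8745, 2.358333…, 5.456, 2.714667…, 2.011333…, 1.911667…, 0.156 → R0 = 18.4825…
x·lx·mx: 0, 3.8745, 4.716667…, 16.368, 10.858667…, 10.056667…, 11.47…, 1.092 → Σ = 58.4365…
T = 58.4365… / 18.4825… = 3.161721… → 3.16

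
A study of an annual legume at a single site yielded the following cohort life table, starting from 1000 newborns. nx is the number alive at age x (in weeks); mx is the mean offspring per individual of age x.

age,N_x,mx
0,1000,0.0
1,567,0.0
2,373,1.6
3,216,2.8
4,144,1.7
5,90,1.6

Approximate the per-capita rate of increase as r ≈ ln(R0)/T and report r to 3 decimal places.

lx = nx/n0 = nx/1000: 1, 0.567, 0.373, 0.216, 0.144, 0.09
R0 = Σ lx·mx = 0 + 0 + 0.5968 + 0.6048 + 0.2448 + 0.144 = 1.5904
Σ x·lx·mx = 4.7072; T = 4.7072/1.5904 = 2.95976…
r ≈ ln(R0)/T = ln(1.5904)/2.95976… = 0.15676… → 0.157

0.157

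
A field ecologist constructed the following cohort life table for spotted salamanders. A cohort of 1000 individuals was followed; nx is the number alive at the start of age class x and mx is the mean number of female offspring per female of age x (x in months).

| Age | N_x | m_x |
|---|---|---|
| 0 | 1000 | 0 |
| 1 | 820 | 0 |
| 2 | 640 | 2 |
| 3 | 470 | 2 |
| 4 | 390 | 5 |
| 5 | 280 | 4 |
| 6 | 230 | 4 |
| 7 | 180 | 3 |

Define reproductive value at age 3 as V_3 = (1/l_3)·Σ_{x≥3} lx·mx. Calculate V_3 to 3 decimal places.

lx = nx/n0 = nx/1000: 1, 0.82, 0.64, 0.47, 0.39, 0.28, 0.23, 0.18
lx·mx for x ≥ 3: 0.94, 1.95, 1.12, 0.92, 0.54 → sum = 5.47
V_3 = 5.47 / l_3 = 5.47 / 0.47 = 11.638298… → 11.638

11.638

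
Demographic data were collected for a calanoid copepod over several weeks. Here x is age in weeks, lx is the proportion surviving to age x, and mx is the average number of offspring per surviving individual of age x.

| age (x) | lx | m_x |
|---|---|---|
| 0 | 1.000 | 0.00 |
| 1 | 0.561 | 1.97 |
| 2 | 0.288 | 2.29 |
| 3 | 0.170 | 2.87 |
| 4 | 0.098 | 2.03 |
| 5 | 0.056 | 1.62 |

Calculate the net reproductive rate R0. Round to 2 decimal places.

2.54

lx·mx by age: 0, 1.10517, 0.65952, 0.4879, 0.19894, 0.09072
R0 = Σ lx·mx = 2.54225 → 2.54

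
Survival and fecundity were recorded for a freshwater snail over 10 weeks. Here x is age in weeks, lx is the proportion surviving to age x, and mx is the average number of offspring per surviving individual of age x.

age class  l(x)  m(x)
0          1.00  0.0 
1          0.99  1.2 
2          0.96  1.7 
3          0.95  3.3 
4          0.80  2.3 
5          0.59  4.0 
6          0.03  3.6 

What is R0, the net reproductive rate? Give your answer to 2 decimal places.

10.26

lx·mx by age: 0, 1.188, 1.632, 3.135, 1.84, 2.36, 0.108
R0 = Σ lx·mx = 10.263 → 10.26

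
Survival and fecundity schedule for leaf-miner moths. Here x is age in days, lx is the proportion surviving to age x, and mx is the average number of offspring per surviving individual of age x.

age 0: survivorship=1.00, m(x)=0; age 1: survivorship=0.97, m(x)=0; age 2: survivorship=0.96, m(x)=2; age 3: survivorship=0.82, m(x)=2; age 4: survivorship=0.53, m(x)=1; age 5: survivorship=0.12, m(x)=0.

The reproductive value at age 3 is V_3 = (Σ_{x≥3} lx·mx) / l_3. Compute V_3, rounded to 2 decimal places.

2.65

lx·mx for x ≥ 3: 1.64, 0.53, 0 → sum = 2.17
V_3 = 2.17 / l_3 = 2.17 / 0.82 = 2.646341… → 2.65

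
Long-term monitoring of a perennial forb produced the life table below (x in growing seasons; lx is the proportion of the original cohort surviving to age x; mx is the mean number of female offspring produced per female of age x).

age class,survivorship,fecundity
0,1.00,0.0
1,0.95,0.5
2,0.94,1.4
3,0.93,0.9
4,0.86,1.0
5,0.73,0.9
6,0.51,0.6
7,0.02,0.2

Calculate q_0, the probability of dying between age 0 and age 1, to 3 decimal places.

q_0 = (l_0 − l_1) / l_0 = (1 − 0.95) / 1
     = 0.05 / 1 = 0.05 → 0.050

0.050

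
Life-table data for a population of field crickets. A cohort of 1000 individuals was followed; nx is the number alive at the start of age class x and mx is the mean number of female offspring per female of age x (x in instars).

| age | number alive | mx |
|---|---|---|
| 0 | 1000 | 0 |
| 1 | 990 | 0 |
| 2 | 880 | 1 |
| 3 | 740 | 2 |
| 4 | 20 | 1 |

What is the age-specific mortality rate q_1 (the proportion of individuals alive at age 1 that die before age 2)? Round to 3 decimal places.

lx = nx/n0 = nx/1000: 1, 0.99, 0.88, 0.74, 0.02
q_1 = (l_1 − l_2) / l_1 = (0.99 − 0.88) / 0.99
     = 0.11 / 0.99 = 0.111111… → 0.111

0.111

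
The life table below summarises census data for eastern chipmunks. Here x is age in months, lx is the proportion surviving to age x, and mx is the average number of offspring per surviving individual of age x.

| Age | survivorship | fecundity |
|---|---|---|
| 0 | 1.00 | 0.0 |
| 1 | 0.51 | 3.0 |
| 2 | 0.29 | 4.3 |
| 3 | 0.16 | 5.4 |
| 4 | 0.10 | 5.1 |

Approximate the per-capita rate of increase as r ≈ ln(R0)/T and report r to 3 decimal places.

0.683

R0 = Σ lx·mx = 0 + 1.53 + 1.247 + 0.864 + 0.51 = 4.151
Σ x·lx·mx = 8.656; T = 8.656/4.151 = 2.08528…
r ≈ ln(R0)/T = ln(4.151)/2.08528… = 0.68257… → 0.683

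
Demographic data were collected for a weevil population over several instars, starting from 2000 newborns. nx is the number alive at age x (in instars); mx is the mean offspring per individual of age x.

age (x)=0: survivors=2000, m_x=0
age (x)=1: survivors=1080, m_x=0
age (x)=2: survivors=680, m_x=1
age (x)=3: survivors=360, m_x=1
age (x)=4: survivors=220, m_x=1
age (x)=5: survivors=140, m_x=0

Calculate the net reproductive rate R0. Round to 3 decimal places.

lx = nx/n0 = nx/2000: 1, 0.54, 0.34, 0.18, 0.11, 0.07
lx·mx by age: 0, 0, 0.34, 0.18, 0.11, 0
R0 = Σ lx·mx = 0.63 → 0.630

0.630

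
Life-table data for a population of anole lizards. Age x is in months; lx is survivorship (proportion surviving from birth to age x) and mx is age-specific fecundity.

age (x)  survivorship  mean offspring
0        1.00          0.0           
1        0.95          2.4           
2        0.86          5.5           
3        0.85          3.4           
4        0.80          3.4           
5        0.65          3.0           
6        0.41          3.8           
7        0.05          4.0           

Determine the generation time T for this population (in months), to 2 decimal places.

3.17

lx·mx: 0, 2.28, 4.73, 2.89, 2.72, 1.95, 1.558, 0.2 → R0 = 16.328
x·lx·mx: 0, 2.28, 9.46, 8.67, 10.88, 9.75, 9.348, 1.4 → Σ = 51.788
T = 51.788 / 16.328 = 3.17173… → 3.17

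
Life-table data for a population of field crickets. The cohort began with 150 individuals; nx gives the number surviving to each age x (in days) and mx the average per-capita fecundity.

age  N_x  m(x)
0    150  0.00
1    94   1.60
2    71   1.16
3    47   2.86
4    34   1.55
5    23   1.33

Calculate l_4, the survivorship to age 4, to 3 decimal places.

l_4 = n_4/n_0 = 34/150 = 0.226667… → 0.227

0.227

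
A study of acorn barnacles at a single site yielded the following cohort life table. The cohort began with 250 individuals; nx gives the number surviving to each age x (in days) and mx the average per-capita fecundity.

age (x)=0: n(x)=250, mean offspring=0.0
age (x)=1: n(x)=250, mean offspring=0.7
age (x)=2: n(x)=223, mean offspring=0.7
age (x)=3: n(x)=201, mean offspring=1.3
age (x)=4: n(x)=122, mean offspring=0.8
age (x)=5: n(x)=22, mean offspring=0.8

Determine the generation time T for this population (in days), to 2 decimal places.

2.47

lx = nx/n0 = nx/250: 1, 1, 0.892, 0.804, 0.488, 0.088
lx·mx: 0, 0.7, 0.6244, 1.0452, 0.3904, 0.0704 → R0 = 2.8304
x·lx·mx: 0, 0.7, 1.2488, 3.1356, 1.5616, 0.352 → Σ = 6.998
T = 6.998 / 2.8304 = 2.472442… → 2.47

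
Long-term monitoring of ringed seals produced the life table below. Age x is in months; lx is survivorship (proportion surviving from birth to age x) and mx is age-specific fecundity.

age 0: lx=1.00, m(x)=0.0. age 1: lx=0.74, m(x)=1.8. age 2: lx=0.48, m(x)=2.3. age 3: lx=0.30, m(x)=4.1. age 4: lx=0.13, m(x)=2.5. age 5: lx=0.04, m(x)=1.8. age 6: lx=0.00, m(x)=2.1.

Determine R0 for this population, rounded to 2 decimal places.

lx·mx by age: 0, 1.332, 1.104, 1.23, 0.325, 0.072, 0
R0 = Σ lx·mx = 4.063 → 4.06

4.06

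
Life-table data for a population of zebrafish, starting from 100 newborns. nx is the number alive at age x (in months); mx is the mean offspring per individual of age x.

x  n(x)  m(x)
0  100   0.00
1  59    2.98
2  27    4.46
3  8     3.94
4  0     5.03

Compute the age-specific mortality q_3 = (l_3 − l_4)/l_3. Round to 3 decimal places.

1.000

lx = nx/n0 = nx/100: 1, 0.59, 0.27, 0.08, 0
q_3 = (l_3 − l_4) / l_3 = (0.08 − 0) / 0.08
     = 0.08 / 0.08 = 1 → 1.000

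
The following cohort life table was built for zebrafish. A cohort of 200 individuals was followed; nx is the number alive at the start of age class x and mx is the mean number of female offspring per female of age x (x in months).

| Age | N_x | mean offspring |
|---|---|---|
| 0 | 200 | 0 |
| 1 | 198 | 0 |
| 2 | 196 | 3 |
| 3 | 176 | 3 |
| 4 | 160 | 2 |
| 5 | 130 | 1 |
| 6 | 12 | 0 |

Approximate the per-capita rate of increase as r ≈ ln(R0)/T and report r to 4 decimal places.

0.6872

lx = nx/n0 = nx/200: 1, 0.99, 0.98, 0.88, 0.8, 0.65, 0.06
R0 = Σ lx·mx = 0 + 0 + 2.94 + 2.64 + 1.6 + 0.65 + 0 = 7.83
Σ x·lx·mx = 23.45; T = 23.45/7.83 = 2.99489…
r ≈ ln(R0)/T = ln(7.83)/2.99489… = 0.687158… → 0.6872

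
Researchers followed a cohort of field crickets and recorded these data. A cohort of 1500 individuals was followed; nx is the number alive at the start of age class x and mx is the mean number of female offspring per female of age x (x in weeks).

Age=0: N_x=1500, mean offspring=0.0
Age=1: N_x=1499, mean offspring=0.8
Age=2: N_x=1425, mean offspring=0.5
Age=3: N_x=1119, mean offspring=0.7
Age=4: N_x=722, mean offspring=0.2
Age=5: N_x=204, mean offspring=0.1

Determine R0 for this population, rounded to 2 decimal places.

1.91

lx = nx/n0 = nx/1500: 1, 0.99933…, 0.95, 0.746, 0.48133…, 0.136
lx·mx by age: 0, 0.799467…, 0.475, 0.5222, 0.096267…, 0.0136
R0 = Σ lx·mx = 1.906533… → 1.91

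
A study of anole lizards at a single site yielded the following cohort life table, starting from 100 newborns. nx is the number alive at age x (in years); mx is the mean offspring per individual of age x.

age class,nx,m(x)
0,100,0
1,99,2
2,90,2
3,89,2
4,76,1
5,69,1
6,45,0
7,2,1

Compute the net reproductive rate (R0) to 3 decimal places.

7.030

lx = nx/n0 = nx/100: 1, 0.99, 0.9, 0.89, 0.76, 0.69, 0.45, 0.02
lx·mx by age: 0, 1.98, 1.8, 1.78, 0.76, 0.69, 0, 0.02
R0 = Σ lx·mx = 7.03 → 7.030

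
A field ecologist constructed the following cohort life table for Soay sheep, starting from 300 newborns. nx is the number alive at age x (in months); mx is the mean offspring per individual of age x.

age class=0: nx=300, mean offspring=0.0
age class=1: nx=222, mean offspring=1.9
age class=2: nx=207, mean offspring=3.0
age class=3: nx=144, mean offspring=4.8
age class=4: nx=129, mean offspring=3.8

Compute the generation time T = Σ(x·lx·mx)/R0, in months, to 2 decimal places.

lx = nx/n0 = nx/300: 1, 0.74, 0.69, 0.48, 0.43
lx·mx: 0, 1.406, 2.07, 2.304, 1.634 → R0 = 7.414
x·lx·mx: 0, 1.406, 4.14, 6.912, 6.536 → Σ = 18.994
T = 18.994 / 7.414 = 2.56191… → 2.56

2.56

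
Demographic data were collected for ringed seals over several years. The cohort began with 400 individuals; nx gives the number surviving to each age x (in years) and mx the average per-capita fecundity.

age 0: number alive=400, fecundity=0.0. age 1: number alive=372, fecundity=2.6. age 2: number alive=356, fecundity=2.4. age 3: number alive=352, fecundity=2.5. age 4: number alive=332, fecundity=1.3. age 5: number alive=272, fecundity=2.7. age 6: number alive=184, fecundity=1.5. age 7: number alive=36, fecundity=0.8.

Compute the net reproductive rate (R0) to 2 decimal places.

10.43

lx = nx/n0 = nx/400: 1, 0.93, 0.89, 0.88, 0.83, 0.68, 0.46, 0.09
lx·mx by age: 0, 2.418, 2.136, 2.2, 1.079, 1.836, 0.69, 0.072
R0 = Σ lx·mx = 10.431 → 10.43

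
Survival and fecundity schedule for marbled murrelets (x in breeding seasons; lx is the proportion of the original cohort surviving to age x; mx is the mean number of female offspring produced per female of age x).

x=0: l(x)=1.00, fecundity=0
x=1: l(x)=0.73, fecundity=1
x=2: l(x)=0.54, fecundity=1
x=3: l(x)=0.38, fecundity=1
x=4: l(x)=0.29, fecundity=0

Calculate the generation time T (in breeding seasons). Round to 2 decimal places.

lx·mx: 0, 0.73, 0.54, 0.38, 0 → R0 = 1.65
x·lx·mx: 0, 0.73, 1.08, 1.14, 0 → Σ = 2.95
T = 2.95 / 1.65 = 1.787879… → 1.79

1.79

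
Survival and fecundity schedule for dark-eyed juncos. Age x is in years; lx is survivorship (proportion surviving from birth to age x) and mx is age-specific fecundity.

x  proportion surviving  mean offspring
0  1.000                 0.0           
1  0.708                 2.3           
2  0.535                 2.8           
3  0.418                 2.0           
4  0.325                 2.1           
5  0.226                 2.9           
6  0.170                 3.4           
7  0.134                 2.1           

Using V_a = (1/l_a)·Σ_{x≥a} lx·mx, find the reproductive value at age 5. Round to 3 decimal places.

lx·mx for x ≥ 5: 0.6554, 0.578, 0.2814 → sum = 1.5148
V_5 = 1.5148 / l_5 = 1.5148 / 0.226 = 6.702655… → 6.703

6.703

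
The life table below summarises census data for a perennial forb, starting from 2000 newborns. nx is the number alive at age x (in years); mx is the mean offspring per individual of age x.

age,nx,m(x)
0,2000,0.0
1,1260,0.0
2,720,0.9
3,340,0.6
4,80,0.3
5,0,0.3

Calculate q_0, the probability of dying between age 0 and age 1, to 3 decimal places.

0.370

lx = nx/n0 = nx/2000: 1, 0.63, 0.36, 0.17, 0.04, 0
q_0 = (l_0 − l_1) / l_0 = (1 − 0.63) / 1
     = 0.37 / 1 = 0.37 → 0.370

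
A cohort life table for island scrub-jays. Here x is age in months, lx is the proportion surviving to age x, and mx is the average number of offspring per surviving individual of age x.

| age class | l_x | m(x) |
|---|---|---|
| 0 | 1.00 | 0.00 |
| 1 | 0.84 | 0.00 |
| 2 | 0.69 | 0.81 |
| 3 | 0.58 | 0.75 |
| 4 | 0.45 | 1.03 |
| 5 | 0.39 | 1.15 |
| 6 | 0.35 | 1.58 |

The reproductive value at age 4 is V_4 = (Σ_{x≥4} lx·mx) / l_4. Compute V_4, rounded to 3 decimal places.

3.256

lx·mx for x ≥ 4: 0.4635, 0.4485, 0.553 → sum = 1.465
V_4 = 1.465 / l_4 = 1.465 / 0.45 = 3.255556… → 3.256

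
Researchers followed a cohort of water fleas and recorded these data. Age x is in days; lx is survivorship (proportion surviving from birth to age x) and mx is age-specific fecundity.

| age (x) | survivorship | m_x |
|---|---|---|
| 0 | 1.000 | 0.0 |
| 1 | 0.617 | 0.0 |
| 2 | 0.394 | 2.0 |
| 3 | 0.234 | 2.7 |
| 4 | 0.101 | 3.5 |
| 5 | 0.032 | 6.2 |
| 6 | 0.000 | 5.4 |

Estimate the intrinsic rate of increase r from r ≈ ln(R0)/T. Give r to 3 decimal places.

0.228

R0 = Σ lx·mx = 0 + 0 + 0.788 + 0.6318 + 0.3535 + 0.1984 + 0 = 1.9717
Σ x·lx·mx = 5.8774; T = 5.8774/1.9717 = 2.98088…
r ≈ ln(R0)/T = ln(1.9717)/2.98088… = 0.22775… → 0.228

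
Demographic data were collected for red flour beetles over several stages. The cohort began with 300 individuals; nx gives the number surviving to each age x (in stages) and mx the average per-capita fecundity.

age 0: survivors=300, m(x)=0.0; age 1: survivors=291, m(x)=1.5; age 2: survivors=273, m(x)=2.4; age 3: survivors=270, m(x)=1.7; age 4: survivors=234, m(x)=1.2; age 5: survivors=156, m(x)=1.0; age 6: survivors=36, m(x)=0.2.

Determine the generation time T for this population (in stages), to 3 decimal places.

2.542

lx = nx/n0 = nx/300: 1, 0.97, 0.91, 0.9, 0.78, 0.52, 0.12
lx·mx: 0, 1.455, 2.184, 1.53, 0.936, 0.52, 0.024 → R0 = 6.649
x·lx·mx: 0, 1.455, 4.368, 4.59, 3.744, 2.6, 0.144 → Σ = 16.901
T = 16.901 / 6.649 = 2.541886… → 2.542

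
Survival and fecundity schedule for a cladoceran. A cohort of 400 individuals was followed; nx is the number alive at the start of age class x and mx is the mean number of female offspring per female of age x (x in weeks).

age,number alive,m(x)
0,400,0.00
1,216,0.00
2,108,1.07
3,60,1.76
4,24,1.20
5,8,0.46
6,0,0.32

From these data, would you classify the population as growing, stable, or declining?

declining

lx = nx/n0 = nx/400: 1, 0.54, 0.27, 0.15, 0.06, 0.02, 0
R0 = Σ lx·mx = 0 + 0 + 0.2889 + 0.264 + 0.072 + 0.0092 + 0 = 0.6341
R0 < 1, so the population is declining.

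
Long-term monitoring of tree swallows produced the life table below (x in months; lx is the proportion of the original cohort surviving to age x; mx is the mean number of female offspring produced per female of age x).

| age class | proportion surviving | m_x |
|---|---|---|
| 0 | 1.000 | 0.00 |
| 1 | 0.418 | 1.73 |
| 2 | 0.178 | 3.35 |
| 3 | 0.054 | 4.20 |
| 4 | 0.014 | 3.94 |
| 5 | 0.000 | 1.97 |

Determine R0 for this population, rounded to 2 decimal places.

1.60

lx·mx by age: 0, 0.72314, 0.5963, 0.2268, 0.05516, 0
R0 = Σ lx·mx = 1.6014 → 1.60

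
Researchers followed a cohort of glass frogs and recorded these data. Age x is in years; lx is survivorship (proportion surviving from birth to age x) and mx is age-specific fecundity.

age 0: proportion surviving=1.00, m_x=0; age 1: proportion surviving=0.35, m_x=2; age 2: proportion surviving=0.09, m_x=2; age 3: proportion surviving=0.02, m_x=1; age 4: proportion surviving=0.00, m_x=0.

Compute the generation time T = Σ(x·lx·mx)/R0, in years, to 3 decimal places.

lx·mx: 0, 0.7, 0.18, 0.02, 0 → R0 = 0.9
x·lx·mx: 0, 0.7, 0.36, 0.06, 0 → Σ = 1.12
T = 1.12 / 0.9 = 1.244444… → 1.244

1.244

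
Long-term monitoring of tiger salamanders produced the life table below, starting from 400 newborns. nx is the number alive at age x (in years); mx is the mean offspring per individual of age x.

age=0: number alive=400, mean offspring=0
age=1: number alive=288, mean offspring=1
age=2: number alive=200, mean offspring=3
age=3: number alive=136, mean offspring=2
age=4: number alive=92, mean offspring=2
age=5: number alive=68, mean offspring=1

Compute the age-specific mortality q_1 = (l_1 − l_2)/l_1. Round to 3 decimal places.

0.306

lx = nx/n0 = nx/400: 1, 0.72, 0.5, 0.34, 0.23, 0.17
q_1 = (l_1 − l_2) / l_1 = (0.72 − 0.5) / 0.72
     = 0.22 / 0.72 = 0.305556… → 0.306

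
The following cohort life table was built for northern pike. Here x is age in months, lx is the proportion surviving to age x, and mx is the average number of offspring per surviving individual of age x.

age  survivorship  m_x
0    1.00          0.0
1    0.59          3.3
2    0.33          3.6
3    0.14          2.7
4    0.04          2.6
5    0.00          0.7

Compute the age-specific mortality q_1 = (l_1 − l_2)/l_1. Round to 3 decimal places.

0.441

q_1 = (l_1 − l_2) / l_1 = (0.59 − 0.33) / 0.59
     = 0.26 / 0.59 = 0.440678… → 0.441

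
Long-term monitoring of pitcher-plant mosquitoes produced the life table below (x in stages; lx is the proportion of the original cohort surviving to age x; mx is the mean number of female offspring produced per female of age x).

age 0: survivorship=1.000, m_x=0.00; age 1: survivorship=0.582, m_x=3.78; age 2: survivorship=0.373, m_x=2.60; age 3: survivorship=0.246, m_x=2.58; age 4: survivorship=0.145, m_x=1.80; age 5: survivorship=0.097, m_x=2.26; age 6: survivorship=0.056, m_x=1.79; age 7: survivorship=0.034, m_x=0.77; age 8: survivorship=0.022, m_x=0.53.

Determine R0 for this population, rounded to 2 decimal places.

4.42

lx·mx by age: 0, 2.19996, 0.9698, 0.63468, 0.261, 0.21922, 0.10024, 0.02618, 0.01166
R0 = Σ lx·mx = 4.42274 → 4.42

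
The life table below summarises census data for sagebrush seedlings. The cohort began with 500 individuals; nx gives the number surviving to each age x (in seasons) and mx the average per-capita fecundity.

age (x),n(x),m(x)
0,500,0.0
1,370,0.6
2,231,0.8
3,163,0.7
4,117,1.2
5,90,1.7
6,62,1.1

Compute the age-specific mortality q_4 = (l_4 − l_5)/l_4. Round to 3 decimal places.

0.231

lx = nx/n0 = nx/500: 1, 0.74, 0.462, 0.326, 0.234, 0.18, 0.124
q_4 = (l_4 − l_5) / l_4 = (0.234 − 0.18) / 0.234
     = 0.054 / 0.234 = 0.230769… → 0.231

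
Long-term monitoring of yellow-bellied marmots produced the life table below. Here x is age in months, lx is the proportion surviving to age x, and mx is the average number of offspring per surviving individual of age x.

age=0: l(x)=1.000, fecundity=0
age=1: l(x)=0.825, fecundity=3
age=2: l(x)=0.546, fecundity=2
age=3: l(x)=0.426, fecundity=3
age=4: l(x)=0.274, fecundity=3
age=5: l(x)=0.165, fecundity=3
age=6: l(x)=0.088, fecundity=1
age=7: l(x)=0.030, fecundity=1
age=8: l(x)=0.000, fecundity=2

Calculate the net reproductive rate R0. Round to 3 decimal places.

6.280

lx·mx by age: 0, 2.475, 1.092, 1.278, 0.822, 0.495, 0.088, 0.03, 0
R0 = Σ lx·mx = 6.28 → 6.280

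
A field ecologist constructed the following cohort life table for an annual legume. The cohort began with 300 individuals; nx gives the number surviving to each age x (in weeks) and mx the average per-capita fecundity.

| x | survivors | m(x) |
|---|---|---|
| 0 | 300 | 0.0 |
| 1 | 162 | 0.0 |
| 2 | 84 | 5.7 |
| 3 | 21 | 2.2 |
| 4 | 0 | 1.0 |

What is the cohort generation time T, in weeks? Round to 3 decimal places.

lx = nx/n0 = nx/300: 1, 0.54, 0.28, 0.07, 0
lx·mx: 0, 0, 1.596, 0.154, 0 → R0 = 1.75
x·lx·mx: 0, 0, 3.192, 0.462, 0 → Σ = 3.654
T = 3.654 / 1.75 = 2.088 → 2.088

2.088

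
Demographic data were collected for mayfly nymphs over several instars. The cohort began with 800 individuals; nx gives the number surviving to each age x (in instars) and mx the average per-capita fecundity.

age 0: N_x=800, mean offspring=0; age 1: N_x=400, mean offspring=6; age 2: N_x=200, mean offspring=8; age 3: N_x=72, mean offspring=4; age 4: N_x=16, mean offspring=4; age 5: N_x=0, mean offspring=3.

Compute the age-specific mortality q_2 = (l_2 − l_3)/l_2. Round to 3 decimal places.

lx = nx/n0 = nx/800: 1, 0.5, 0.25, 0.09, 0.02, 0
q_2 = (l_2 − l_3) / l_2 = (0.25 − 0.09) / 0.25
     = 0.16 / 0.25 = 0.64 → 0.640

0.640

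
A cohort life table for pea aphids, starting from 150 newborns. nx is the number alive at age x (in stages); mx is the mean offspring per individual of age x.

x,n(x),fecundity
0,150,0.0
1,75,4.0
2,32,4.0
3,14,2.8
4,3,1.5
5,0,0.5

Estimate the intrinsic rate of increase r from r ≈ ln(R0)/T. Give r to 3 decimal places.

0.781

lx = nx/n0 = nx/150: 1, 0.5, 0.21333…, 0.09333…, 0.02, 0
R0 = Σ lx·mx = 0 + 2 + 0.85333… + 0.26133… + 0.03 + 0 = 3.144667…
Σ x·lx·mx = 4.610667…; T = 4.610667…/3.144667… = 1.46619…
r ≈ ln(R0)/T = ln(3.144667…)/1.46619… = 0.78142… → 0.781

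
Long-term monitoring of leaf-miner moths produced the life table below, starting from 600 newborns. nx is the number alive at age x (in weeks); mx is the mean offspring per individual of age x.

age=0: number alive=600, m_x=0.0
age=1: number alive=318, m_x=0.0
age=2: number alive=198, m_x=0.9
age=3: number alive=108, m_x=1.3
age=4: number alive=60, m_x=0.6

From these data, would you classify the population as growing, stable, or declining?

declining

lx = nx/n0 = nx/600: 1, 0.53, 0.33, 0.18, 0.1
R0 = Σ lx·mx = 0 + 0 + 0.297 + 0.234 + 0.06 = 0.591
R0 < 1, so the population is declining.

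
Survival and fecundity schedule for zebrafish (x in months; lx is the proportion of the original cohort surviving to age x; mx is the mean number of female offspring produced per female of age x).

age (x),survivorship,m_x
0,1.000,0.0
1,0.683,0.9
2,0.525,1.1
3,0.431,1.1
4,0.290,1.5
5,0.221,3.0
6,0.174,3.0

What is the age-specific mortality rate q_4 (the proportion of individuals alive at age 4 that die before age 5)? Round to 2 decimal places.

0.24

q_4 = (l_4 − l_5) / l_4 = (0.29 − 0.221) / 0.29
     = 0.069 / 0.29 = 0.237931… → 0.24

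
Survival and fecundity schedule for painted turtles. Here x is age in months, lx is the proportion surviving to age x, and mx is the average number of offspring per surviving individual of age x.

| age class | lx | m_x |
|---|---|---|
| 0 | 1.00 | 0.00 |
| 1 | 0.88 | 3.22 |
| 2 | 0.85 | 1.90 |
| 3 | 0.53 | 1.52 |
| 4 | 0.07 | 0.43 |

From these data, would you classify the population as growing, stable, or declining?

growing

R0 = Σ lx·mx = 0 + 2.8336 + 1.615 + 0.8056 + 0.0301 = 5.2843
R0 > 1, so the population is growing.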